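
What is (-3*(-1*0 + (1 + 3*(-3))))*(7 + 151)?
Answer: 3792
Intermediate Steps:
(-3*(-1*0 + (1 + 3*(-3))))*(7 + 151) = -3*(0 + (1 - 9))*158 = -3*(0 - 8)*158 = -3*(-8)*158 = 24*158 = 3792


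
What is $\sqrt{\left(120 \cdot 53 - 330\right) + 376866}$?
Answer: $12 \sqrt{2659} \approx 618.79$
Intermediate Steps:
$\sqrt{\left(120 \cdot 53 - 330\right) + 376866} = \sqrt{\left(6360 - 330\right) + 376866} = \sqrt{6030 + 376866} = \sqrt{382896} = 12 \sqrt{2659}$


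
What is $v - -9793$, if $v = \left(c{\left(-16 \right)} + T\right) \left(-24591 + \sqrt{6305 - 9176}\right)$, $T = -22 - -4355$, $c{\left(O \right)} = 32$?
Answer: $-107329922 + 13095 i \sqrt{319} \approx -1.0733 \cdot 10^{8} + 2.3388 \cdot 10^{5} i$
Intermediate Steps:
$T = 4333$ ($T = -22 + 4355 = 4333$)
$v = -107339715 + 13095 i \sqrt{319}$ ($v = \left(32 + 4333\right) \left(-24591 + \sqrt{6305 - 9176}\right) = 4365 \left(-24591 + \sqrt{-2871}\right) = 4365 \left(-24591 + 3 i \sqrt{319}\right) = -107339715 + 13095 i \sqrt{319} \approx -1.0734 \cdot 10^{8} + 2.3388 \cdot 10^{5} i$)
$v - -9793 = \left(-107339715 + 13095 i \sqrt{319}\right) - -9793 = \left(-107339715 + 13095 i \sqrt{319}\right) + 9793 = -107329922 + 13095 i \sqrt{319}$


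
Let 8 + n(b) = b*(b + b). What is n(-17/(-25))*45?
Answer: -39798/125 ≈ -318.38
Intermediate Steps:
n(b) = -8 + 2*b² (n(b) = -8 + b*(b + b) = -8 + b*(2*b) = -8 + 2*b²)
n(-17/(-25))*45 = (-8 + 2*(-17/(-25))²)*45 = (-8 + 2*(-17*(-1/25))²)*45 = (-8 + 2*(17/25)²)*45 = (-8 + 2*(289/625))*45 = (-8 + 578/625)*45 = -4422/625*45 = -39798/125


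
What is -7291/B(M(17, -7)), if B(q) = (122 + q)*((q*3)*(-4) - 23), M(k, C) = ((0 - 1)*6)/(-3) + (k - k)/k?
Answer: 7291/5828 ≈ 1.2510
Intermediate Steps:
M(k, C) = 2 (M(k, C) = -1*6*(-1/3) + 0/k = -6*(-1/3) + 0 = 2 + 0 = 2)
B(q) = (-23 - 12*q)*(122 + q) (B(q) = (122 + q)*((3*q)*(-4) - 23) = (122 + q)*(-12*q - 23) = (122 + q)*(-23 - 12*q) = (-23 - 12*q)*(122 + q))
-7291/B(M(17, -7)) = -7291/(-2806 - 1487*2 - 12*2**2) = -7291/(-2806 - 2974 - 12*4) = -7291/(-2806 - 2974 - 48) = -7291/(-5828) = -7291*(-1/5828) = 7291/5828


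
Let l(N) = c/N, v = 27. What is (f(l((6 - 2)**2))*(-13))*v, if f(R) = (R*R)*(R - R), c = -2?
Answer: 0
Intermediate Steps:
l(N) = -2/N
f(R) = 0 (f(R) = R**2*0 = 0)
(f(l((6 - 2)**2))*(-13))*v = (0*(-13))*27 = 0*27 = 0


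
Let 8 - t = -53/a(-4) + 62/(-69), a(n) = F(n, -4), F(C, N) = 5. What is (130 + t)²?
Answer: 2660186929/119025 ≈ 22350.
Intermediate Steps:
a(n) = 5
t = 6727/345 (t = 8 - (-53/5 + 62/(-69)) = 8 - (-53*⅕ + 62*(-1/69)) = 8 - (-53/5 - 62/69) = 8 - 1*(-3967/345) = 8 + 3967/345 = 6727/345 ≈ 19.499)
(130 + t)² = (130 + 6727/345)² = (51577/345)² = 2660186929/119025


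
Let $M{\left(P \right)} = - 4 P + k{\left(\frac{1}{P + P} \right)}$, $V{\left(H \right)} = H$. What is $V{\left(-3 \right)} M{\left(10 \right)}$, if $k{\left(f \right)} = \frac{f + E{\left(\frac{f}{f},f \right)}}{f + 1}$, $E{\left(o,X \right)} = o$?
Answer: $117$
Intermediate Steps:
$k{\left(f \right)} = 1$ ($k{\left(f \right)} = \frac{f + \frac{f}{f}}{f + 1} = \frac{f + 1}{1 + f} = \frac{1 + f}{1 + f} = 1$)
$M{\left(P \right)} = 1 - 4 P$ ($M{\left(P \right)} = - 4 P + 1 = 1 - 4 P$)
$V{\left(-3 \right)} M{\left(10 \right)} = - 3 \left(1 - 40\right) = \left(-3\right) \left(-39\right) = 117$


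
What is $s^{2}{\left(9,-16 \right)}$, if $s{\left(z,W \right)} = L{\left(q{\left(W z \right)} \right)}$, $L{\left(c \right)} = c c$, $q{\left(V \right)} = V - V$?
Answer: $0$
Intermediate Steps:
$q{\left(V \right)} = 0$
$L{\left(c \right)} = c^{2}$
$s{\left(z,W \right)} = 0$ ($s{\left(z,W \right)} = 0^{2} = 0$)
$s^{2}{\left(9,-16 \right)} = 0^{2} = 0$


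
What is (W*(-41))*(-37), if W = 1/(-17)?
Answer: -1517/17 ≈ -89.235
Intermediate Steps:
W = -1/17 ≈ -0.058824
(W*(-41))*(-37) = -1/17*(-41)*(-37) = (41/17)*(-37) = -1517/17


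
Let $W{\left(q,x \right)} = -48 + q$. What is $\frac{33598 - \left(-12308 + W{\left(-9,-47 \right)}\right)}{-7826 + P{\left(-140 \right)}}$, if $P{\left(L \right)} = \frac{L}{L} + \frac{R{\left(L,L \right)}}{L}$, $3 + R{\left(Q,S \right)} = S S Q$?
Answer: $\frac{714980}{183167} \approx 3.9034$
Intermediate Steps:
$R{\left(Q,S \right)} = -3 + Q S^{2}$ ($R{\left(Q,S \right)} = -3 + S S Q = -3 + S^{2} Q = -3 + Q S^{2}$)
$P{\left(L \right)} = 1 + \frac{-3 + L^{3}}{L}$ ($P{\left(L \right)} = \frac{L}{L} + \frac{-3 + L L^{2}}{L} = 1 + \frac{-3 + L^{3}}{L}$)
$\frac{33598 - \left(-12308 + W{\left(-9,-47 \right)}\right)}{-7826 + P{\left(-140 \right)}} = \frac{33598 + \left(12308 - \left(-48 - 9\right)\right)}{-7826 + \frac{-3 - 140 + \left(-140\right)^{3}}{-140}} = \frac{33598 + \left(12308 - -57\right)}{-7826 - \frac{-3 - 140 - 2744000}{140}} = \frac{33598 + \left(12308 + 57\right)}{-7826 - - \frac{2744143}{140}} = \frac{33598 + 12365}{-7826 + \frac{2744143}{140}} = \frac{45963}{\frac{1648503}{140}} = 45963 \cdot \frac{140}{1648503} = \frac{714980}{183167}$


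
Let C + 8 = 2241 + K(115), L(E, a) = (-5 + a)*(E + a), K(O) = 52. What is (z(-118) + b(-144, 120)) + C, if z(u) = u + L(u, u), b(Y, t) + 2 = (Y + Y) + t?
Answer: 31025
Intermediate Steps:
b(Y, t) = -2 + t + 2*Y (b(Y, t) = -2 + ((Y + Y) + t) = -2 + (2*Y + t) = -2 + (t + 2*Y) = -2 + t + 2*Y)
z(u) = -9*u + 2*u² (z(u) = u + (u² - 5*u - 5*u + u*u) = u + (u² - 5*u - 5*u + u²) = u + (-10*u + 2*u²) = -9*u + 2*u²)
C = 2285 (C = -8 + (2241 + 52) = -8 + 2293 = 2285)
(z(-118) + b(-144, 120)) + C = (-118*(-9 + 2*(-118)) + (-2 + 120 + 2*(-144))) + 2285 = (-118*(-9 - 236) + (-2 + 120 - 288)) + 2285 = (-118*(-245) - 170) + 2285 = (28910 - 170) + 2285 = 28740 + 2285 = 31025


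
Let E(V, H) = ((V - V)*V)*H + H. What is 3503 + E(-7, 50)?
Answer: 3553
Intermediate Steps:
E(V, H) = H (E(V, H) = (0*V)*H + H = 0*H + H = 0 + H = H)
3503 + E(-7, 50) = 3503 + 50 = 3553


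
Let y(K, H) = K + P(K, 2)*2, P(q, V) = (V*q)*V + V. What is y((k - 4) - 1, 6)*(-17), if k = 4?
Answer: 85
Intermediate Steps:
P(q, V) = V + q*V**2 (P(q, V) = q*V**2 + V = V + q*V**2)
y(K, H) = 4 + 9*K (y(K, H) = K + (2*(1 + 2*K))*2 = K + (2 + 4*K)*2 = K + (4 + 8*K) = 4 + 9*K)
y((k - 4) - 1, 6)*(-17) = (4 + 9*((4 - 4) - 1))*(-17) = (4 + 9*(0 - 1))*(-17) = (4 + 9*(-1))*(-17) = (4 - 9)*(-17) = -5*(-17) = 85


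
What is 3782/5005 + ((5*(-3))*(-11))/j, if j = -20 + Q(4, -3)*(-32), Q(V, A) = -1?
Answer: 290403/20020 ≈ 14.506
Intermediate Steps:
j = 12 (j = -20 - 1*(-32) = -20 + 32 = 12)
3782/5005 + ((5*(-3))*(-11))/j = 3782/5005 + ((5*(-3))*(-11))/12 = 3782*(1/5005) - 15*(-11)*(1/12) = 3782/5005 + 165*(1/12) = 3782/5005 + 55/4 = 290403/20020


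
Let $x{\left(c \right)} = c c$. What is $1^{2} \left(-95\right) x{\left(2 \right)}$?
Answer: $-380$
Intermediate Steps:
$x{\left(c \right)} = c^{2}$
$1^{2} \left(-95\right) x{\left(2 \right)} = 1^{2} \left(-95\right) 2^{2} = 1 \left(-95\right) 4 = \left(-95\right) 4 = -380$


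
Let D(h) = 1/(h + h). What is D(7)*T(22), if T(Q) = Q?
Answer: 11/7 ≈ 1.5714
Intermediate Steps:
D(h) = 1/(2*h)
D(7)*T(22) = ((1/2)/7)*22 = ((1/2)*(1/7))*22 = (1/14)*22 = 11/7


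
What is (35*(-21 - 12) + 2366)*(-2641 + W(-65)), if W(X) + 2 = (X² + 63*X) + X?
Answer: -3121958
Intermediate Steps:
W(X) = -2 + X² + 64*X (W(X) = -2 + ((X² + 63*X) + X) = -2 + (X² + 64*X) = -2 + X² + 64*X)
(35*(-21 - 12) + 2366)*(-2641 + W(-65)) = (35*(-21 - 12) + 2366)*(-2641 + (-2 + (-65)² + 64*(-65))) = (35*(-33) + 2366)*(-2641 + (-2 + 4225 - 4160)) = (-1155 + 2366)*(-2641 + 63) = 1211*(-2578) = -3121958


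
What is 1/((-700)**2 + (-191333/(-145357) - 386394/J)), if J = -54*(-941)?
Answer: 1231028433/603196191723734 ≈ 2.0408e-6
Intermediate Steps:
J = 50814
1/((-700)**2 + (-191333/(-145357) - 386394/J)) = 1/((-700)**2 + (-191333/(-145357) - 386394/50814)) = 1/(490000 + (-191333*(-1/145357) - 386394*1/50814)) = 1/(490000 + (191333/145357 - 64399/8469)) = 1/(490000 - 7740446266/1231028433) = 1/(603196191723734/1231028433) = 1231028433/603196191723734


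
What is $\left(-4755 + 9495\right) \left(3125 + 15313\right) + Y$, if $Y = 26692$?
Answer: $87422812$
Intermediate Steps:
$\left(-4755 + 9495\right) \left(3125 + 15313\right) + Y = \left(-4755 + 9495\right) \left(3125 + 15313\right) + 26692 = 4740 \cdot 18438 + 26692 = 87396120 + 26692 = 87422812$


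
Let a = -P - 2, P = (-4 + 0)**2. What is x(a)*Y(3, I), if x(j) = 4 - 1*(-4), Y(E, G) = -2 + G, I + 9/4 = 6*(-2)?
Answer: -130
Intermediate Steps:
I = -57/4 (I = -9/4 + 6*(-2) = -9/4 - 12 = -57/4 ≈ -14.250)
P = 16 (P = (-4)**2 = 16)
a = -18 (a = -1*16 - 2 = -16 - 2 = -18)
x(j) = 8 (x(j) = 4 + 4 = 8)
x(a)*Y(3, I) = 8*(-2 - 57/4) = 8*(-65/4) = -130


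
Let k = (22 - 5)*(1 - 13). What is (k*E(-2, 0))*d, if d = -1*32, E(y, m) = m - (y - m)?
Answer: 13056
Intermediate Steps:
E(y, m) = -y + 2*m (E(y, m) = m + (m - y) = -y + 2*m)
k = -204 (k = 17*(-12) = -204)
d = -32
(k*E(-2, 0))*d = -204*(-1*(-2) + 2*0)*(-32) = -204*(2 + 0)*(-32) = -204*2*(-32) = -408*(-32) = 13056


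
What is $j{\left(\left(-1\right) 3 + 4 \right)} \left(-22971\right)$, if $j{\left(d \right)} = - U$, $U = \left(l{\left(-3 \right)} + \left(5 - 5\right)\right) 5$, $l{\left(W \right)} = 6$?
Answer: $689130$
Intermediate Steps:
$U = 30$ ($U = \left(6 + \left(5 - 5\right)\right) 5 = \left(6 + 0\right) 5 = 6 \cdot 5 = 30$)
$j{\left(d \right)} = -30$ ($j{\left(d \right)} = \left(-1\right) 30 = -30$)
$j{\left(\left(-1\right) 3 + 4 \right)} \left(-22971\right) = \left(-30\right) \left(-22971\right) = 689130$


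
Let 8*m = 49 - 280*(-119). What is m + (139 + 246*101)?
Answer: 233249/8 ≈ 29156.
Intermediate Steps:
m = 33369/8 (m = (49 - 280*(-119))/8 = (49 + 33320)/8 = (⅛)*33369 = 33369/8 ≈ 4171.1)
m + (139 + 246*101) = 33369/8 + (139 + 246*101) = 33369/8 + (139 + 24846) = 33369/8 + 24985 = 233249/8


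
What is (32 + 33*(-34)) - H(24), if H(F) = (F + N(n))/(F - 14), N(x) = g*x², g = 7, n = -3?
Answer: -10987/10 ≈ -1098.7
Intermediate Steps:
N(x) = 7*x²
H(F) = (63 + F)/(-14 + F) (H(F) = (F + 7*(-3)²)/(F - 14) = (F + 7*9)/(-14 + F) = (F + 63)/(-14 + F) = (63 + F)/(-14 + F))
(32 + 33*(-34)) - H(24) = (32 + 33*(-34)) - (63 + 24)/(-14 + 24) = (32 - 1122) - 87/10 = -1090 - 87/10 = -10987/10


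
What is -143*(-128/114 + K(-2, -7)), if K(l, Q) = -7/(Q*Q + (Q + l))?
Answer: 423137/2280 ≈ 185.59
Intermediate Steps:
K(l, Q) = -7/(Q + l + Q²) (K(l, Q) = -7/(Q² + (Q + l)) = -7/(Q + l + Q²))
-143*(-128/114 + K(-2, -7)) = -143*(-128/114 - 7/(-7 - 2 + (-7)²)) = -143*(-128*1/114 - 7/(-7 - 2 + 49)) = -143*(-64/57 - 7/40) = -143*(-2959/2280) = 423137/2280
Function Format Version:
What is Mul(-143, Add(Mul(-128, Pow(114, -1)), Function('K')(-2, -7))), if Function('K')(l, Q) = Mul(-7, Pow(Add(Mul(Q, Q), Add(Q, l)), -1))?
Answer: Rational(423137, 2280) ≈ 185.59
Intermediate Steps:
Function('K')(l, Q) = Mul(-7, Pow(Add(Q, l, Pow(Q, 2)), -1)) (Function('K')(l, Q) = Mul(-7, Pow(Add(Pow(Q, 2), Add(Q, l)), -1)) = Mul(-7, Pow(Add(Q, l, Pow(Q, 2)), -1)))
Mul(-143, Add(Mul(-128, Pow(114, -1)), Function('K')(-2, -7))) = Mul(-143, Add(Mul(-128, Pow(114, -1)), Mul(-7, Pow(Add(-7, -2, Pow(-7, 2)), -1)))) = Mul(-143, Add(Mul(-128, Rational(1, 114)), Mul(-7, Pow(Add(-7, -2, 49), -1)))) = Mul(-143, Add(Rational(-64, 57), Mul(-7, Pow(40, -1)))) = Mul(-143, Add(Rational(-64, 57), Mul(-7, Rational(1, 40)))) = Mul(-143, Add(Rational(-64, 57), Rational(-7, 40))) = Mul(-143, Rational(-2959, 2280)) = Rational(423137, 2280)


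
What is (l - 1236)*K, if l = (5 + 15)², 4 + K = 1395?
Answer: -1162876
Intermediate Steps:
K = 1391 (K = -4 + 1395 = 1391)
l = 400 (l = 20² = 400)
(l - 1236)*K = (400 - 1236)*1391 = -836*1391 = -1162876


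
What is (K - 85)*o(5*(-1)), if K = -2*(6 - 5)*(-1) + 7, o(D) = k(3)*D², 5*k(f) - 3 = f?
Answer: -2280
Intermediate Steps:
k(f) = ⅗ + f/5
o(D) = 6*D²/5 (o(D) = (⅗ + (⅕)*3)*D² = (⅗ + ⅗)*D² = 6*D²/5)
K = 9 (K = -2*(-1) + 7 = 2 + 7 = 9)
(K - 85)*o(5*(-1)) = (9 - 85)*(6*(5*(-1))²/5) = -456*(-5)²/5 = -456*25/5 = -76*30 = -2280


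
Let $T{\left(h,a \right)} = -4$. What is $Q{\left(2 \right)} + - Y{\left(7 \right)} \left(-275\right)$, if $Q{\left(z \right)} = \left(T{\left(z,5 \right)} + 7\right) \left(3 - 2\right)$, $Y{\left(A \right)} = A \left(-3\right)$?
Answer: $-5772$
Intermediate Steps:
$Y{\left(A \right)} = - 3 A$
$Q{\left(z \right)} = 3$ ($Q{\left(z \right)} = \left(-4 + 7\right) \left(3 - 2\right) = 3 \cdot 1 = 3$)
$Q{\left(2 \right)} + - Y{\left(7 \right)} \left(-275\right) = 3 + - \left(-3\right) 7 \left(-275\right) = 3 + \left(-1\right) \left(-21\right) \left(-275\right) = 3 + 21 \left(-275\right) = 3 - 5775 = -5772$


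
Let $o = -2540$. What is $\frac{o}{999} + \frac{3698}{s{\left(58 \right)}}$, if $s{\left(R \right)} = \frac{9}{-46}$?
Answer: $- \frac{18884528}{999} \approx -18903.0$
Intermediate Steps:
$s{\left(R \right)} = - \frac{9}{46}$ ($s{\left(R \right)} = 9 \left(- \frac{1}{46}\right) = - \frac{9}{46}$)
$\frac{o}{999} + \frac{3698}{s{\left(58 \right)}} = - \frac{2540}{999} + \frac{3698}{- \frac{9}{46}} = \left(-2540\right) \frac{1}{999} + 3698 \left(- \frac{46}{9}\right) = - \frac{2540}{999} - \frac{170108}{9} = - \frac{18884528}{999}$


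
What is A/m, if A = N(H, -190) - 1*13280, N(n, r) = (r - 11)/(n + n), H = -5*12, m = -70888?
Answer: 531133/2835520 ≈ 0.18731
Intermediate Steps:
H = -60
N(n, r) = (-11 + r)/(2*n) (N(n, r) = (-11 + r)/((2*n)) = (-11 + r)*(1/(2*n)) = (-11 + r)/(2*n))
A = -531133/40 (A = (1/2)*(-11 - 190)/(-60) - 1*13280 = (1/2)*(-1/60)*(-201) - 13280 = 67/40 - 13280 = -531133/40 ≈ -13278.)
A/m = -531133/40/(-70888) = -531133/40*(-1/70888) = 531133/2835520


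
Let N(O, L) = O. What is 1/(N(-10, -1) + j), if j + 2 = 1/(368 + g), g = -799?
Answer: -431/5173 ≈ -0.083317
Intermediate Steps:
j = -863/431 (j = -2 + 1/(368 - 799) = -2 + 1/(-431) = -2 - 1/431 = -863/431 ≈ -2.0023)
1/(N(-10, -1) + j) = 1/(-10 - 863/431) = 1/(-5173/431) = -431/5173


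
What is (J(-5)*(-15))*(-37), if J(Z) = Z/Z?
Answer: 555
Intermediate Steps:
J(Z) = 1
(J(-5)*(-15))*(-37) = (1*(-15))*(-37) = -15*(-37) = 555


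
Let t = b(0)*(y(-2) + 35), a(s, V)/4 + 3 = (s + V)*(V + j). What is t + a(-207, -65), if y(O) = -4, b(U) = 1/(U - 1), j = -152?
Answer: 236053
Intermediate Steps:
b(U) = 1/(-1 + U)
a(s, V) = -12 + 4*(-152 + V)*(V + s) (a(s, V) = -12 + 4*((s + V)*(V - 152)) = -12 + 4*((V + s)*(-152 + V)) = -12 + 4*((-152 + V)*(V + s)) = -12 + 4*(-152 + V)*(V + s))
t = -31 (t = (-4 + 35)/(-1 + 0) = 31/(-1) = -1*31 = -31)
t + a(-207, -65) = -31 + (-12 - 608*(-65) - 608*(-207) + 4*(-65)**2 + 4*(-65)*(-207)) = -31 + (-12 + 39520 + 125856 + 4*4225 + 53820) = -31 + (-12 + 39520 + 125856 + 16900 + 53820) = -31 + 236084 = 236053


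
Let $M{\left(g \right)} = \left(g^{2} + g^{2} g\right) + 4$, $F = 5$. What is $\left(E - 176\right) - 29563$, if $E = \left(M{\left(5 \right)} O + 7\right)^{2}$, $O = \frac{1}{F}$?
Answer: $- \frac{707754}{25} \approx -28310.0$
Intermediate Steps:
$M{\left(g \right)} = 4 + g^{2} + g^{3}$ ($M{\left(g \right)} = \left(g^{2} + g^{3}\right) + 4 = 4 + g^{2} + g^{3}$)
$O = \frac{1}{5} \approx 0.2$
$E = \frac{35721}{25}$ ($E = \left(\left(4 + 5^{2} + 5^{3}\right) \frac{1}{5} + 7\right)^{2} = \left(\left(4 + 25 + 125\right) \frac{1}{5} + 7\right)^{2} = \left(154 \cdot \frac{1}{5} + 7\right)^{2} = \left(\frac{154}{5} + 7\right)^{2} = \left(\frac{189}{5}\right)^{2} = \frac{35721}{25} \approx 1428.8$)
$\left(E - 176\right) - 29563 = \left(\frac{35721}{25} - 176\right) - 29563 = \frac{31321}{25} - 29563 = - \frac{707754}{25}$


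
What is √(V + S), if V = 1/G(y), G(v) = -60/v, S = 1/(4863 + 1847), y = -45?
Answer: √33774785/6710 ≈ 0.86611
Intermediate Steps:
S = 1/6710 ≈ 0.00014903
V = ¾ (V = 1/(-60/(-45)) = 1/(-60*(-1/45)) = 1/(4/3) = ¾ ≈ 0.75000)
√(V + S) = √(¾ + 1/6710) = √(10067/13420) = √33774785/6710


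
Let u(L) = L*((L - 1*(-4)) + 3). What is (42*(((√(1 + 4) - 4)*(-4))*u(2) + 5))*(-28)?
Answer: -344568 + 84672*√5 ≈ -1.5524e+5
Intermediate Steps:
u(L) = L*(7 + L) (u(L) = L*((L + 4) + 3) = L*((4 + L) + 3) = L*(7 + L))
(42*(((√(1 + 4) - 4)*(-4))*u(2) + 5))*(-28) = (42*(((√(1 + 4) - 4)*(-4))*(2*(7 + 2)) + 5))*(-28) = (42*(((√5 - 4)*(-4))*(2*9) + 5))*(-28) = (42*(((-4 + √5)*(-4))*18 + 5))*(-28) = (42*((16 - 4*√5)*18 + 5))*(-28) = (42*((288 - 72*√5) + 5))*(-28) = (42*(293 - 72*√5))*(-28) = (12306 - 3024*√5)*(-28) = -344568 + 84672*√5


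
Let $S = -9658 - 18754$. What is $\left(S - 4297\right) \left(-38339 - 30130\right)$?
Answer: $2239552521$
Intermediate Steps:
$S = -28412$ ($S = -9658 - 18754 = -28412$)
$\left(S - 4297\right) \left(-38339 - 30130\right) = \left(-28412 - 4297\right) \left(-38339 - 30130\right) = \left(-32709\right) \left(-68469\right) = 2239552521$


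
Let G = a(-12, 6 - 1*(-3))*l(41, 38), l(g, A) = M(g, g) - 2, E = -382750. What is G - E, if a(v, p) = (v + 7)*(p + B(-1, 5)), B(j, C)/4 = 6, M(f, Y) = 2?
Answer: 382750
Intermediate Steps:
B(j, C) = 24 (B(j, C) = 4*6 = 24)
l(g, A) = 0 (l(g, A) = 2 - 2 = 0)
a(v, p) = (7 + v)*(24 + p) (a(v, p) = (v + 7)*(p + 24) = (7 + v)*(24 + p))
G = 0 (G = (168 + 7*(6 - 1*(-3)) + 24*(-12) + (6 - 1*(-3))*(-12))*0 = (168 + 7*(6 + 3) - 288 + (6 + 3)*(-12))*0 = (168 + 7*9 - 288 + 9*(-12))*0 = (168 + 63 - 288 - 108)*0 = -165*0 = 0)
G - E = 0 - 1*(-382750) = 0 + 382750 = 382750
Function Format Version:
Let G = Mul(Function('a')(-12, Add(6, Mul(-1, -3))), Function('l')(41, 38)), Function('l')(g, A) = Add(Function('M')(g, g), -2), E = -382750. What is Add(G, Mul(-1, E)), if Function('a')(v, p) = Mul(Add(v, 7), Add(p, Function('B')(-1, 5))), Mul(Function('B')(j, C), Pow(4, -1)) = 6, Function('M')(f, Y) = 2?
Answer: 382750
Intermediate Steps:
Function('B')(j, C) = 24 (Function('B')(j, C) = Mul(4, 6) = 24)
Function('l')(g, A) = 0 (Function('l')(g, A) = Add(2, -2) = 0)
Function('a')(v, p) = Mul(Add(7, v), Add(24, p)) (Function('a')(v, p) = Mul(Add(v, 7), Add(p, 24)) = Mul(Add(7, v), Add(24, p)))
G = 0 (G = Mul(Add(168, Mul(7, Add(6, Mul(-1, -3))), Mul(24, -12), Mul(Add(6, Mul(-1, -3)), -12)), 0) = Mul(Add(168, Mul(7, Add(6, 3)), -288, Mul(Add(6, 3), -12)), 0) = Mul(Add(168, Mul(7, 9), -288, Mul(9, -12)), 0) = Mul(Add(168, 63, -288, -108), 0) = Mul(-165, 0) = 0)
Add(G, Mul(-1, E)) = Add(0, Mul(-1, -382750)) = Add(0, 382750) = 382750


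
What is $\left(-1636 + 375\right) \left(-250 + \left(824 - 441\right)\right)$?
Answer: $-167713$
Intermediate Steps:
$\left(-1636 + 375\right) \left(-250 + \left(824 - 441\right)\right) = - 1261 \left(-250 + \left(824 - 441\right)\right) = - 1261 \left(-250 + 383\right) = \left(-1261\right) 133 = -167713$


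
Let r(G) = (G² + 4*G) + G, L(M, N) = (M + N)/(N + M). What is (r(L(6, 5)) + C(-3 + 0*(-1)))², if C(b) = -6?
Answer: 0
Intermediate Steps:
L(M, N) = 1 (L(M, N) = (M + N)/(M + N) = 1)
r(G) = G² + 5*G
(r(L(6, 5)) + C(-3 + 0*(-1)))² = (1*(5 + 1) - 6)² = (1*6 - 6)² = (6 - 6)² = 0² = 0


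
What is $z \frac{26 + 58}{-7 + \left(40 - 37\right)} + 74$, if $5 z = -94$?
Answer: $\frac{2344}{5} \approx 468.8$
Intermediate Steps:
$z = - \frac{94}{5}$ ($z = \frac{1}{5} \left(-94\right) = - \frac{94}{5} \approx -18.8$)
$z \frac{26 + 58}{-7 + \left(40 - 37\right)} + 74 = - \frac{94 \frac{26 + 58}{-7 + \left(40 - 37\right)}}{5} + 74 = - \frac{94 \frac{84}{-7 + \left(40 - 37\right)}}{5} + 74 = - \frac{94 \frac{84}{-7 + 3}}{5} + 74 = - \frac{94 \frac{84}{-4}}{5} + 74 = - \frac{94 \cdot 84 \left(- \frac{1}{4}\right)}{5} + 74 = \left(- \frac{94}{5}\right) \left(-21\right) + 74 = \frac{1974}{5} + 74 = \frac{2344}{5}$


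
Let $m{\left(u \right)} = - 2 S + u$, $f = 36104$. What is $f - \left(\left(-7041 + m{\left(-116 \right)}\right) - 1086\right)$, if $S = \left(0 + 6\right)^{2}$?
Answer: $44419$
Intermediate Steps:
$S = 36$ ($S = 6^{2} = 36$)
$m{\left(u \right)} = -72 + u$ ($m{\left(u \right)} = \left(-2\right) 36 + u = -72 + u$)
$f - \left(\left(-7041 + m{\left(-116 \right)}\right) - 1086\right) = 36104 - \left(\left(-7041 - 188\right) - 1086\right) = 36104 - \left(-7229 - 1086\right) = 36104 - -8315 = 36104 + 8315 = 44419$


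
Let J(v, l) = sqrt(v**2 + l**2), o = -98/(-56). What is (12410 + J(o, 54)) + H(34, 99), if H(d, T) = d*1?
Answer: 12444 + sqrt(46705)/4 ≈ 12498.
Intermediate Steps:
H(d, T) = d
o = 7/4 (o = -98*(-1/56) = 7/4 ≈ 1.7500)
J(v, l) = sqrt(l**2 + v**2)
(12410 + J(o, 54)) + H(34, 99) = (12410 + sqrt(54**2 + (7/4)**2)) + 34 = (12410 + sqrt(2916 + 49/16)) + 34 = (12410 + sqrt(46705/16)) + 34 = (12410 + sqrt(46705)/4) + 34 = 12444 + sqrt(46705)/4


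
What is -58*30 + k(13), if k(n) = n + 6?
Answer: -1721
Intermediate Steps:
k(n) = 6 + n
-58*30 + k(13) = -58*30 + (6 + 13) = -1740 + 19 = -1721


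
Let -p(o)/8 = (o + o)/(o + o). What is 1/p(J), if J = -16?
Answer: -⅛ ≈ -0.12500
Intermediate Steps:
p(o) = -8 (p(o) = -8*(o + o)/(o + o) = -8*2*o/(2*o) = -8*2*o*1/(2*o) = -8*1 = -8)
1/p(J) = 1/(-8) = -⅛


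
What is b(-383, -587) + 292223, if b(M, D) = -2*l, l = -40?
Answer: 292303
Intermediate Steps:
b(M, D) = 80 (b(M, D) = -2*(-40) = 80)
b(-383, -587) + 292223 = 80 + 292223 = 292303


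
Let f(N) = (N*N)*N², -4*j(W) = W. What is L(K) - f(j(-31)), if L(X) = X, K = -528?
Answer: -1058689/256 ≈ -4135.5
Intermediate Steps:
j(W) = -W/4
f(N) = N⁴ (f(N) = N²*N² = N⁴)
L(K) - f(j(-31)) = -528 - (-¼*(-31))⁴ = -528 - (31/4)⁴ = -528 - 1*923521/256 = -528 - 923521/256 = -1058689/256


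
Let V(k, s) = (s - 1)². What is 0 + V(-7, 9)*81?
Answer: 5184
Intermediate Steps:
V(k, s) = (-1 + s)²
0 + V(-7, 9)*81 = 0 + (-1 + 9)²*81 = 0 + 8²*81 = 0 + 64*81 = 0 + 5184 = 5184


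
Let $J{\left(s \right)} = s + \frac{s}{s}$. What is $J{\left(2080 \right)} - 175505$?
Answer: $-173424$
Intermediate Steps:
$J{\left(s \right)} = 1 + s$ ($J{\left(s \right)} = s + 1 = 1 + s$)
$J{\left(2080 \right)} - 175505 = \left(1 + 2080\right) - 175505 = 2081 - 175505 = -173424$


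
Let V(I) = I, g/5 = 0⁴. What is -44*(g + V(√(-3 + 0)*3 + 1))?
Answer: -44 - 132*I*√3 ≈ -44.0 - 228.63*I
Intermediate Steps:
g = 0 (g = 5*0⁴ = 5*0 = 0)
-44*(g + V(√(-3 + 0)*3 + 1)) = -44*(0 + (√(-3 + 0)*3 + 1)) = -44*(0 + (√(-3)*3 + 1)) = -44*(0 + ((I*√3)*3 + 1)) = -44*(0 + (3*I*√3 + 1)) = -44*(0 + (1 + 3*I*√3)) = -44*(1 + 3*I*√3) = -44 - 132*I*√3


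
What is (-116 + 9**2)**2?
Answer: 1225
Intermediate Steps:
(-116 + 9**2)**2 = (-116 + 81)**2 = (-35)**2 = 1225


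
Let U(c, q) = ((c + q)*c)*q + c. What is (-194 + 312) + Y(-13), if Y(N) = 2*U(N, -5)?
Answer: -2248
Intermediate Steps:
U(c, q) = c + c*q*(c + q) (U(c, q) = (c*(c + q))*q + c = c*q*(c + q) + c = c + c*q*(c + q))
Y(N) = 2*N*(26 - 5*N) (Y(N) = 2*(N*(1 + (-5)**2 + N*(-5))) = 2*(N*(1 + 25 - 5*N)) = 2*(N*(26 - 5*N)) = 2*N*(26 - 5*N))
(-194 + 312) + Y(-13) = (-194 + 312) + 2*(-13)*(26 - 5*(-13)) = 118 + 2*(-13)*(26 + 65) = 118 + 2*(-13)*91 = 118 - 2366 = -2248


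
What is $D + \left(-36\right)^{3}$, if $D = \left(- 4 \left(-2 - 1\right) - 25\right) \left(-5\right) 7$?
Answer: $-46201$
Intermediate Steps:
$D = 455$ ($D = \left(\left(-4\right) \left(-3\right) - 25\right) \left(-5\right) 7 = \left(12 - 25\right) \left(-5\right) 7 = \left(-13\right) \left(-5\right) 7 = 65 \cdot 7 = 455$)
$D + \left(-36\right)^{3} = 455 + \left(-36\right)^{3} = 455 - 46656 = -46201$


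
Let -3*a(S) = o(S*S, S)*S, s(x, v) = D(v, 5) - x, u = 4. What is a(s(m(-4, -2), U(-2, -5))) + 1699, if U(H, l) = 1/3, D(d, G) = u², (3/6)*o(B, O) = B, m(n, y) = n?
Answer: -10903/3 ≈ -3634.3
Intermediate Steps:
o(B, O) = 2*B
D(d, G) = 16 (D(d, G) = 4² = 16)
U(H, l) = ⅓
s(x, v) = 16 - x
a(S) = -2*S³/3 (a(S) = -2*(S*S)*S/3 = -2*S²*S/3 = -2*S³/3)
a(s(m(-4, -2), U(-2, -5))) + 1699 = -2*(16 - 1*(-4))³/3 + 1699 = -2*(16 + 4)³/3 + 1699 = -⅔*20³ + 1699 = -⅔*8000 + 1699 = -16000/3 + 1699 = -10903/3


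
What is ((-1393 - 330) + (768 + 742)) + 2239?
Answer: 2026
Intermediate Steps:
((-1393 - 330) + (768 + 742)) + 2239 = (-1723 + 1510) + 2239 = -213 + 2239 = 2026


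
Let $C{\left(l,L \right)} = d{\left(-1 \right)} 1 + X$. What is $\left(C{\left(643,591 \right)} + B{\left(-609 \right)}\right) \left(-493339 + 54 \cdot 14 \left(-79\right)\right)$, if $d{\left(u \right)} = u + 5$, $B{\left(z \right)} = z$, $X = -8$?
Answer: $339027619$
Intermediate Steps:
$d{\left(u \right)} = 5 + u$
$C{\left(l,L \right)} = -4$ ($C{\left(l,L \right)} = \left(5 - 1\right) 1 - 8 = 4 \cdot 1 - 8 = 4 - 8 = -4$)
$\left(C{\left(643,591 \right)} + B{\left(-609 \right)}\right) \left(-493339 + 54 \cdot 14 \left(-79\right)\right) = \left(-4 - 609\right) \left(-493339 + 54 \cdot 14 \left(-79\right)\right) = - 613 \left(-493339 + 756 \left(-79\right)\right) = - 613 \left(-493339 - 59724\right) = \left(-613\right) \left(-553063\right) = 339027619$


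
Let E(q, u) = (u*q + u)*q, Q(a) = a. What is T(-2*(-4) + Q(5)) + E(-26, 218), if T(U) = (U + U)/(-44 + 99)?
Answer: 7793526/55 ≈ 1.4170e+5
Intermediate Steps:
T(U) = 2*U/55 (T(U) = (2*U)/55 = (2*U)*(1/55) = 2*U/55)
E(q, u) = q*(u + q*u) (E(q, u) = (q*u + u)*q = (u + q*u)*q = q*(u + q*u))
T(-2*(-4) + Q(5)) + E(-26, 218) = 2*(-2*(-4) + 5)/55 - 26*218*(1 - 26) = 2*(8 + 5)/55 - 26*218*(-25) = (2/55)*13 + 141700 = 26/55 + 141700 = 7793526/55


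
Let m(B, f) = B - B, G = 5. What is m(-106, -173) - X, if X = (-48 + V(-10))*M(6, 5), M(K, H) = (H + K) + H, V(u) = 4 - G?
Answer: 784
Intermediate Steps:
V(u) = -1 (V(u) = 4 - 1*5 = 4 - 5 = -1)
M(K, H) = K + 2*H
m(B, f) = 0
X = -784 (X = (-48 - 1)*(6 + 2*5) = -49*(6 + 10) = -49*16 = -784)
m(-106, -173) - X = 0 - 1*(-784) = 0 + 784 = 784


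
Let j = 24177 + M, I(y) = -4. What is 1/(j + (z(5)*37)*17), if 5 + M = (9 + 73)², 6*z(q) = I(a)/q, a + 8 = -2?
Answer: 15/462182 ≈ 3.2455e-5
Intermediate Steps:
a = -10 (a = -8 - 2 = -10)
z(q) = -2/(3*q) (z(q) = (-4/q)/6 = -2/(3*q))
M = 6719 (M = -5 + (9 + 73)² = -5 + 82² = -5 + 6724 = 6719)
j = 30896 (j = 24177 + 6719 = 30896)
1/(j + (z(5)*37)*17) = 1/(30896 + (-⅔/5*37)*17) = 1/(30896 + (-⅔*⅕*37)*17) = 1/(30896 - 2/15*37*17) = 1/(30896 - 74/15*17) = 1/(30896 - 1258/15) = 1/(462182/15) = 15/462182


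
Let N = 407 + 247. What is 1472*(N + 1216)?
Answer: 2752640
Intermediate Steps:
N = 654
1472*(N + 1216) = 1472*(654 + 1216) = 1472*1870 = 2752640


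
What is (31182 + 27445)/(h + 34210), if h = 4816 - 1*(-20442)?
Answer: 58627/59468 ≈ 0.98586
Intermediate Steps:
h = 25258 (h = 4816 + 20442 = 25258)
(31182 + 27445)/(h + 34210) = (31182 + 27445)/(25258 + 34210) = 58627/59468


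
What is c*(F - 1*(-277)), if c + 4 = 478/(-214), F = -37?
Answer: -160080/107 ≈ -1496.1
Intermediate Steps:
c = -667/107 (c = -4 + 478/(-214) = -4 + 478*(-1/214) = -4 - 239/107 = -667/107 ≈ -6.2336)
c*(F - 1*(-277)) = -667*(-37 - 1*(-277))/107 = -667*(-37 + 277)/107 = -667/107*240 = -160080/107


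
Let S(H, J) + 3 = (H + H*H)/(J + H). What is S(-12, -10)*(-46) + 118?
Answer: 532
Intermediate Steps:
S(H, J) = -3 + (H + H**2)/(H + J) (S(H, J) = -3 + (H + H*H)/(J + H) = -3 + (H + H**2)/(H + J))
S(-12, -10)*(-46) + 118 = (((-12)**2 - 3*(-10) - 2*(-12))/(-12 - 10))*(-46) + 118 = ((144 + 30 + 24)/(-22))*(-46) + 118 = -1/22*198*(-46) + 118 = -9*(-46) + 118 = 414 + 118 = 532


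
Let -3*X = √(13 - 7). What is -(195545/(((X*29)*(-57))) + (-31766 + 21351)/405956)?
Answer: 10415/405956 - 195545*√6/3306 ≈ -144.86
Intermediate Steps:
X = -√6/3 (X = -√(13 - 7)/3 = -√6/3 ≈ -0.81650)
-(195545/(((X*29)*(-57))) + (-31766 + 21351)/405956) = -(195545/(((-√6/3*29)*(-57))) + (-31766 + 21351)/405956) = -(195545/((-29*√6/3*(-57))) - 10415*1/405956) = -(195545/((551*√6)) - 10415/405956) = -(195545*(√6/3306) - 10415/405956) = -(195545*√6/3306 - 10415/405956) = -(-10415/405956 + 195545*√6/3306) = 10415/405956 - 195545*√6/3306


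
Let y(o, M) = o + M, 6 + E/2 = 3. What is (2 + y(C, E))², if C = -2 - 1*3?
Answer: 81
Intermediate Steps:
E = -6 (E = -12 + 2*3 = -12 + 6 = -6)
C = -5 (C = -2 - 3 = -5)
y(o, M) = M + o
(2 + y(C, E))² = (2 + (-6 - 5))² = (2 - 11)² = (-9)² = 81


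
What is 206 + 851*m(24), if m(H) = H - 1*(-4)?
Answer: 24034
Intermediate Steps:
m(H) = 4 + H (m(H) = H + 4 = 4 + H)
206 + 851*m(24) = 206 + 851*(4 + 24) = 206 + 851*28 = 206 + 23828 = 24034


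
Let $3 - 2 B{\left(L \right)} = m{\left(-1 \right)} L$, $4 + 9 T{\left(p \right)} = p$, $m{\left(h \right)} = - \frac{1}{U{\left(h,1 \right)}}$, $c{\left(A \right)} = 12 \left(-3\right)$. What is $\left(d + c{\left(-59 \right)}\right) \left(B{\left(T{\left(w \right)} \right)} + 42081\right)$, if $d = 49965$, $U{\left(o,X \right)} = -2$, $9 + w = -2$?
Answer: $\frac{8404631785}{4} \approx 2.1012 \cdot 10^{9}$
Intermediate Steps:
$w = -11$ ($w = -9 - 2 = -11$)
$c{\left(A \right)} = -36$
$m{\left(h \right)} = \frac{1}{2}$ ($m{\left(h \right)} = - \frac{1}{-2} = \left(-1\right) \left(- \frac{1}{2}\right) = \frac{1}{2}$)
$T{\left(p \right)} = - \frac{4}{9} + \frac{p}{9}$
$B{\left(L \right)} = \frac{3}{2} - \frac{L}{4}$ ($B{\left(L \right)} = \frac{3}{2} - \frac{\frac{1}{2} L}{2} = \frac{3}{2} - \frac{L}{4}$)
$\left(d + c{\left(-59 \right)}\right) \left(B{\left(T{\left(w \right)} \right)} + 42081\right) = \left(49965 - 36\right) \left(\left(\frac{3}{2} - \frac{- \frac{4}{9} + \frac{1}{9} \left(-11\right)}{4}\right) + 42081\right) = 49929 \left(\left(\frac{3}{2} - \frac{- \frac{4}{9} - \frac{11}{9}}{4}\right) + 42081\right) = 49929 \left(\left(\frac{3}{2} - - \frac{5}{12}\right) + 42081\right) = 49929 \left(\left(\frac{3}{2} + \frac{5}{12}\right) + 42081\right) = 49929 \left(\frac{23}{12} + 42081\right) = 49929 \cdot \frac{504995}{12} = \frac{8404631785}{4}$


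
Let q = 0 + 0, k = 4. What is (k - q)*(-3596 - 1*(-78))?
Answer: -14072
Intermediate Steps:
q = 0
(k - q)*(-3596 - 1*(-78)) = (4 - 1*0)*(-3596 - 1*(-78)) = (4 + 0)*(-3596 + 78) = 4*(-3518) = -14072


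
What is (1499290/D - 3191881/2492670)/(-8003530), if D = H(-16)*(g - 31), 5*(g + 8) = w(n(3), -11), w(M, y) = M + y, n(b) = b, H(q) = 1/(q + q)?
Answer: -597956984736157/4049882302395300 ≈ -0.14765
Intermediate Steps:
H(q) = 1/(2*q)
g = -48/5 (g = -8 + (3 - 11)/5 = -8 + (1/5)*(-8) = -8 - 8/5 = -48/5 ≈ -9.6000)
D = 203/160 (D = ((1/2)/(-16))*(-48/5 - 31) = ((1/2)*(-1/16))*(-203/5) = -1/32*(-203/5) = 203/160 ≈ 1.2687)
(1499290/D - 3191881/2492670)/(-8003530) = (1499290/(203/160) - 3191881/2492670)/(-8003530) = (1499290*(160/203) - 3191881*1/2492670)*(-1/8003530) = (239886400/203 - 3191881/2492670)*(-1/8003530) = (597956984736157/506012010)*(-1/8003530) = -597956984736157/4049882302395300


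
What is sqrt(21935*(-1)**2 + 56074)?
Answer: sqrt(78009) ≈ 279.30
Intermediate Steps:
sqrt(21935*(-1)**2 + 56074) = sqrt(21935*1 + 56074) = sqrt(21935 + 56074) = sqrt(78009)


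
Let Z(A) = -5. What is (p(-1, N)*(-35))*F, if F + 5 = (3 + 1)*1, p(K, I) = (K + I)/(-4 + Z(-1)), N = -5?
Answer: 70/3 ≈ 23.333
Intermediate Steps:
p(K, I) = -I/9 - K/9 (p(K, I) = (K + I)/(-4 - 5) = (I + K)/(-9) = (I + K)*(-⅑) = -I/9 - K/9)
F = -1 (F = -5 + (3 + 1)*1 = -5 + 4*1 = -5 + 4 = -1)
(p(-1, N)*(-35))*F = ((-⅑*(-5) - ⅑*(-1))*(-35))*(-1) = ((5/9 + ⅑)*(-35))*(-1) = ((⅔)*(-35))*(-1) = -70/3*(-1) = 70/3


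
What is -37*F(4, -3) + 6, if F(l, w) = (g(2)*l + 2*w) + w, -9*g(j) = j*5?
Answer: 4531/9 ≈ 503.44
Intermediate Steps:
g(j) = -5*j/9 (g(j) = -j*5/9 = -5*j/9)
F(l, w) = 3*w - 10*l/9 (F(l, w) = ((-5/9*2)*l + 2*w) + w = (-10*l/9 + 2*w) + w = (2*w - 10*l/9) + w = 3*w - 10*l/9)
-37*F(4, -3) + 6 = -37*(3*(-3) - 10/9*4) + 6 = -37*(-9 - 40/9) + 6 = -37*(-121/9) + 6 = 4477/9 + 6 = 4531/9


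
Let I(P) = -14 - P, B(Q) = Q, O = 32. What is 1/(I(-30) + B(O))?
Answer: 1/48 ≈ 0.020833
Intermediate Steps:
1/(I(-30) + B(O)) = 1/((-14 - 1*(-30)) + 32) = 1/((-14 + 30) + 32) = 1/(16 + 32) = 1/48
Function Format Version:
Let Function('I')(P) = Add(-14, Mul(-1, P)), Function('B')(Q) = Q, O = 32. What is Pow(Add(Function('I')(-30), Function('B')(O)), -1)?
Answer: Rational(1, 48) ≈ 0.020833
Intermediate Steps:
Pow(Add(Function('I')(-30), Function('B')(O)), -1) = Pow(Add(Add(-14, Mul(-1, -30)), 32), -1) = Pow(Add(Add(-14, 30), 32), -1) = Pow(Add(16, 32), -1) = Pow(48, -1) = Rational(1, 48)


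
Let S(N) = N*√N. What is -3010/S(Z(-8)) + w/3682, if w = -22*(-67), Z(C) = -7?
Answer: 737/1841 - 430*I*√7/7 ≈ 0.40033 - 162.52*I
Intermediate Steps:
S(N) = N^(3/2)
w = 1474
-3010/S(Z(-8)) + w/3682 = -3010*I*√7/49 + 1474/3682 = -3010*I*√7/49 + 1474*(1/3682) = -430*I*√7/7 + 737/1841 = 737/1841 - 430*I*√7/7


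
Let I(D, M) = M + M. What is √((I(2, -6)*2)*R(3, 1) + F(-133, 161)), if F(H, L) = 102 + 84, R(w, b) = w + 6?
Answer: I*√30 ≈ 5.4772*I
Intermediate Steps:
R(w, b) = 6 + w
I(D, M) = 2*M
F(H, L) = 186
√((I(2, -6)*2)*R(3, 1) + F(-133, 161)) = √(((2*(-6))*2)*(6 + 3) + 186) = √(-12*2*9 + 186) = √(-24*9 + 186) = √(-216 + 186) = √(-30) = I*√30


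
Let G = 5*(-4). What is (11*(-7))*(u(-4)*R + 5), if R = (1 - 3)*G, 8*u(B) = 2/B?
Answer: -385/2 ≈ -192.50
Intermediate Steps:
G = -20
u(B) = 1/(4*B) (u(B) = (2/B)/8 = 1/(4*B))
R = 40 (R = (1 - 3)*(-20) = -2*(-20) = 40)
(11*(-7))*(u(-4)*R + 5) = (11*(-7))*(((¼)/(-4))*40 + 5) = -77*(((¼)*(-¼))*40 + 5) = -77*(-1/16*40 + 5) = -77*(-5/2 + 5) = -77*5/2 = -385/2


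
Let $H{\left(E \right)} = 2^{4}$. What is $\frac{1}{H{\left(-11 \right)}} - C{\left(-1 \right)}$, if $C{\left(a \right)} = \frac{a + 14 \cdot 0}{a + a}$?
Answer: $- \frac{7}{16} \approx -0.4375$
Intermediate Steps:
$H{\left(E \right)} = 16$
$C{\left(a \right)} = \frac{1}{2}$ ($C{\left(a \right)} = \frac{a + 0}{2 a} = a \frac{1}{2 a} = \frac{1}{2}$)
$\frac{1}{H{\left(-11 \right)}} - C{\left(-1 \right)} = \frac{1}{16} - \frac{1}{2} = - \frac{7}{16}$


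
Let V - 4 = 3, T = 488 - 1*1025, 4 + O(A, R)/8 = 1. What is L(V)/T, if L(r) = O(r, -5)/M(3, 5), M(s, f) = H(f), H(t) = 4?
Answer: 2/179 ≈ 0.011173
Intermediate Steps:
M(s, f) = 4
O(A, R) = -24 (O(A, R) = -32 + 8*1 = -32 + 8 = -24)
T = -537 (T = 488 - 1025 = -537)
V = 7 (V = 4 + 3 = 7)
L(r) = -6 (L(r) = -24/4 = -24*1/4 = -6)
L(V)/T = -6/(-537) = -6*(-1/537) = 2/179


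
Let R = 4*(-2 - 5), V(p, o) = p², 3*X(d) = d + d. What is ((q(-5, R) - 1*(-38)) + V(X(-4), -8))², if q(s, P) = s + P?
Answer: 11881/81 ≈ 146.68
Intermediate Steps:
X(d) = 2*d/3 (X(d) = (d + d)/3 = (2*d)/3 = 2*d/3)
R = -28 (R = 4*(-7) = -28)
q(s, P) = P + s
((q(-5, R) - 1*(-38)) + V(X(-4), -8))² = (((-28 - 5) - 1*(-38)) + ((⅔)*(-4))²)² = ((-33 + 38) + (-8/3)²)² = (5 + 64/9)² = (109/9)² = 11881/81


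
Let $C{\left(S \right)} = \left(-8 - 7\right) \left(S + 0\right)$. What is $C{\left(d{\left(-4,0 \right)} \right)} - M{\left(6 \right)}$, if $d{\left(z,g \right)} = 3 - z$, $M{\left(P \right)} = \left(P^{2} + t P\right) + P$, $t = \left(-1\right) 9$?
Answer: $-93$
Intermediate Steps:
$t = -9$
$M{\left(P \right)} = P^{2} - 8 P$ ($M{\left(P \right)} = \left(P^{2} - 9 P\right) + P = P^{2} - 8 P$)
$C{\left(S \right)} = - 15 S$
$C{\left(d{\left(-4,0 \right)} \right)} - M{\left(6 \right)} = - 15 \left(3 - -4\right) - 6 \left(-8 + 6\right) = - 15 \left(3 + 4\right) - 6 \left(-2\right) = \left(-15\right) 7 - -12 = -105 + 12 = -93$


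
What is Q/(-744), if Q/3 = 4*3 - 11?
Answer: -1/248 ≈ -0.0040323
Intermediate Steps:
Q = 3 (Q = 3*(4*3 - 11) = 3*(12 - 11) = 3*1 = 3)
Q/(-744) = 3/(-744) = 3*(-1/744) = -1/248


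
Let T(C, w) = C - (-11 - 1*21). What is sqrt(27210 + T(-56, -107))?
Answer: sqrt(27186) ≈ 164.88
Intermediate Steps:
T(C, w) = 32 + C (T(C, w) = C - (-11 - 21) = C - 1*(-32) = C + 32 = 32 + C)
sqrt(27210 + T(-56, -107)) = sqrt(27210 + (32 - 56)) = sqrt(27210 - 24) = sqrt(27186)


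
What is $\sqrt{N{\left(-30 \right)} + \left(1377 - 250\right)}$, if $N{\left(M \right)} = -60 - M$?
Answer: $\sqrt{1097} \approx 33.121$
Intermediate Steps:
$\sqrt{N{\left(-30 \right)} + \left(1377 - 250\right)} = \sqrt{\left(-60 - -30\right) + \left(1377 - 250\right)} = \sqrt{\left(-60 + 30\right) + \left(1377 - 250\right)} = \sqrt{-30 + 1127} = \sqrt{1097}$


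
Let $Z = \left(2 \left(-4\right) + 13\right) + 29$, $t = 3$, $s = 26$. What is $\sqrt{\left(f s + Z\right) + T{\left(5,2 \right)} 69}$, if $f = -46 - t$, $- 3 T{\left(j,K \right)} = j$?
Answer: $i \sqrt{1355} \approx 36.81 i$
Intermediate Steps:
$T{\left(j,K \right)} = - \frac{j}{3}$
$f = -49$ ($f = -46 - 3 = -49$)
$Z = 34$ ($Z = \left(-8 + 13\right) + 29 = 5 + 29 = 34$)
$\sqrt{\left(f s + Z\right) + T{\left(5,2 \right)} 69} = \sqrt{\left(\left(-49\right) 26 + 34\right) + \left(- \frac{1}{3}\right) 5 \cdot 69} = \sqrt{\left(-1274 + 34\right) - 115} = \sqrt{-1240 - 115} = \sqrt{-1355} = i \sqrt{1355}$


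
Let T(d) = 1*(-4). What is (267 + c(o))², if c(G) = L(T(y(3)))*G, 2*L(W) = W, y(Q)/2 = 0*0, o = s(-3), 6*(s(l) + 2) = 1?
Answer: 659344/9 ≈ 73261.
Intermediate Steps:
s(l) = -11/6 (s(l) = -2 + (⅙)*1 = -2 + ⅙ = -11/6)
o = -11/6 ≈ -1.8333
y(Q) = 0 (y(Q) = 2*(0*0) = 2*0 = 0)
T(d) = -4
L(W) = W/2
c(G) = -2*G (c(G) = ((½)*(-4))*G = -2*G)
(267 + c(o))² = (267 - 2*(-11/6))² = (267 + 11/3)² = (812/3)² = 659344/9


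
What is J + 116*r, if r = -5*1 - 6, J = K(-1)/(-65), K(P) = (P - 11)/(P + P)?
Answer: -82946/65 ≈ -1276.1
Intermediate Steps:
K(P) = (-11 + P)/(2*P) (K(P) = (-11 + P)/((2*P)) = (-11 + P)*(1/(2*P)) = (-11 + P)/(2*P))
J = -6/65 (J = ((1/2)*(-11 - 1)/(-1))/(-65) = ((1/2)*(-1)*(-12))*(-1/65) = 6*(-1/65) = -6/65 ≈ -0.092308)
r = -11 (r = -5 - 6 = -11)
J + 116*r = -6/65 + 116*(-11) = -6/65 - 1276 = -82946/65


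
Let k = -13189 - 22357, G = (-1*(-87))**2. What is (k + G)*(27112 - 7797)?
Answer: -540375755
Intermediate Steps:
G = 7569 (G = 87**2 = 7569)
k = -35546
(k + G)*(27112 - 7797) = (-35546 + 7569)*(27112 - 7797) = -27977*19315 = -540375755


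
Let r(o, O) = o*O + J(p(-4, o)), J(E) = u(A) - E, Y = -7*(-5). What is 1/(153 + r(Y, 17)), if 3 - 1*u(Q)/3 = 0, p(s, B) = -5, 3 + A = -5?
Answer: 1/762 ≈ 0.0013123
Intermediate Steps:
A = -8 (A = -3 - 5 = -8)
u(Q) = 9 (u(Q) = 9 - 3*0 = 9 + 0 = 9)
Y = 35
J(E) = 9 - E
r(o, O) = 14 + O*o (r(o, O) = o*O + (9 - 1*(-5)) = O*o + (9 + 5) = O*o + 14 = 14 + O*o)
1/(153 + r(Y, 17)) = 1/(153 + (14 + 17*35)) = 1/(153 + (14 + 595)) = 1/(153 + 609) = 1/762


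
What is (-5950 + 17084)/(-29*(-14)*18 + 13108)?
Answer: 5567/10208 ≈ 0.54536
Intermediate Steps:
(-5950 + 17084)/(-29*(-14)*18 + 13108) = 11134/(406*18 + 13108) = 11134/(7308 + 13108) = 11134/20416 = 11134*(1/20416) = 5567/10208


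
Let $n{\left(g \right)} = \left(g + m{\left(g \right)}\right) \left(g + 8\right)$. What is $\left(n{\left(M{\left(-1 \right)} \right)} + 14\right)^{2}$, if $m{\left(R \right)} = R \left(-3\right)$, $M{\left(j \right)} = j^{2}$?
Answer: $16$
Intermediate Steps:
$m{\left(R \right)} = - 3 R$
$n{\left(g \right)} = - 2 g \left(8 + g\right)$ ($n{\left(g \right)} = \left(g - 3 g\right) \left(g + 8\right) = - 2 g \left(8 + g\right)$)
$\left(n{\left(M{\left(-1 \right)} \right)} + 14\right)^{2} = \left(2 \left(-1\right)^{2} \left(-8 - \left(-1\right)^{2}\right) + 14\right)^{2} = \left(2 \cdot 1 \left(-8 - 1\right) + 14\right)^{2} = \left(2 \cdot 1 \left(-9\right) + 14\right)^{2} = \left(-18 + 14\right)^{2} = \left(-4\right)^{2} = 16$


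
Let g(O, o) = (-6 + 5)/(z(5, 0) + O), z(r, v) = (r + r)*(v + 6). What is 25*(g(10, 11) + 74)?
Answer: 25895/14 ≈ 1849.6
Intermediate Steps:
z(r, v) = 2*r*(6 + v) (z(r, v) = (2*r)*(6 + v) = 2*r*(6 + v))
g(O, o) = -1/(60 + O) (g(O, o) = (-6 + 5)/(2*5*(6 + 0) + O) = -1/(2*5*6 + O) = -1/(60 + O))
25*(g(10, 11) + 74) = 25*(-1/(60 + 10) + 74) = 25*(-1/70 + 74) = 25*(5179/70) = 25895/14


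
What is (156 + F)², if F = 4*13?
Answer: 43264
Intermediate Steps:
F = 52
(156 + F)² = (156 + 52)² = 208² = 43264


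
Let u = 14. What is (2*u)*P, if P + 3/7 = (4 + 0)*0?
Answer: -12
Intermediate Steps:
P = -3/7 (P = -3/7 + (4 + 0)*0 = -3/7 + 4*0 = -3/7 + 0 = -3/7 ≈ -0.42857)
(2*u)*P = (2*14)*(-3/7) = 28*(-3/7) = -12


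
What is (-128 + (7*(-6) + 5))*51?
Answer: -8415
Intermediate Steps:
(-128 + (7*(-6) + 5))*51 = (-128 + (-42 + 5))*51 = (-128 - 37)*51 = -165*51 = -8415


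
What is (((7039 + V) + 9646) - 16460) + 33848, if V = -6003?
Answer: 28070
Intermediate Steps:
(((7039 + V) + 9646) - 16460) + 33848 = (((7039 - 6003) + 9646) - 16460) + 33848 = ((1036 + 9646) - 16460) + 33848 = (10682 - 16460) + 33848 = -5778 + 33848 = 28070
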